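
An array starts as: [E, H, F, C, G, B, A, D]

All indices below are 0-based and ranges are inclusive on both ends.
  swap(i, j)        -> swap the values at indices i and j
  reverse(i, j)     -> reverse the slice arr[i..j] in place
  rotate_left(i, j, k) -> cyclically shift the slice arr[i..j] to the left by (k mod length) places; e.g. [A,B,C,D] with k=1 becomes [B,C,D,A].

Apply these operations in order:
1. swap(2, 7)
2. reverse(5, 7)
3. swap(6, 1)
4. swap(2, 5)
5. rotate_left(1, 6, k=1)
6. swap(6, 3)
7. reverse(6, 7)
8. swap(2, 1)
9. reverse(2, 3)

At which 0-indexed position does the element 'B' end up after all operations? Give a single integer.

Answer: 6

Derivation:
After 1 (swap(2, 7)): [E, H, D, C, G, B, A, F]
After 2 (reverse(5, 7)): [E, H, D, C, G, F, A, B]
After 3 (swap(6, 1)): [E, A, D, C, G, F, H, B]
After 4 (swap(2, 5)): [E, A, F, C, G, D, H, B]
After 5 (rotate_left(1, 6, k=1)): [E, F, C, G, D, H, A, B]
After 6 (swap(6, 3)): [E, F, C, A, D, H, G, B]
After 7 (reverse(6, 7)): [E, F, C, A, D, H, B, G]
After 8 (swap(2, 1)): [E, C, F, A, D, H, B, G]
After 9 (reverse(2, 3)): [E, C, A, F, D, H, B, G]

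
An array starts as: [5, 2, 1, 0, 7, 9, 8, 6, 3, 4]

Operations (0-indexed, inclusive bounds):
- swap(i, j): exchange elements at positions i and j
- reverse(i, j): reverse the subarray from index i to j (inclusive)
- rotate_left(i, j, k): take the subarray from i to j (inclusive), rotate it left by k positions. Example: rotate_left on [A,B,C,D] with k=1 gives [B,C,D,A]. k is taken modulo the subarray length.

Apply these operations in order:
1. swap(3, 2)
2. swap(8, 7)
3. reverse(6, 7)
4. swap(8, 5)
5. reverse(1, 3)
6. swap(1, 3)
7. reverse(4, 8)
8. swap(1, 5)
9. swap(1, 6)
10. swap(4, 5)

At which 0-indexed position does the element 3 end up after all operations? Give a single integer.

After 1 (swap(3, 2)): [5, 2, 0, 1, 7, 9, 8, 6, 3, 4]
After 2 (swap(8, 7)): [5, 2, 0, 1, 7, 9, 8, 3, 6, 4]
After 3 (reverse(6, 7)): [5, 2, 0, 1, 7, 9, 3, 8, 6, 4]
After 4 (swap(8, 5)): [5, 2, 0, 1, 7, 6, 3, 8, 9, 4]
After 5 (reverse(1, 3)): [5, 1, 0, 2, 7, 6, 3, 8, 9, 4]
After 6 (swap(1, 3)): [5, 2, 0, 1, 7, 6, 3, 8, 9, 4]
After 7 (reverse(4, 8)): [5, 2, 0, 1, 9, 8, 3, 6, 7, 4]
After 8 (swap(1, 5)): [5, 8, 0, 1, 9, 2, 3, 6, 7, 4]
After 9 (swap(1, 6)): [5, 3, 0, 1, 9, 2, 8, 6, 7, 4]
After 10 (swap(4, 5)): [5, 3, 0, 1, 2, 9, 8, 6, 7, 4]

Answer: 1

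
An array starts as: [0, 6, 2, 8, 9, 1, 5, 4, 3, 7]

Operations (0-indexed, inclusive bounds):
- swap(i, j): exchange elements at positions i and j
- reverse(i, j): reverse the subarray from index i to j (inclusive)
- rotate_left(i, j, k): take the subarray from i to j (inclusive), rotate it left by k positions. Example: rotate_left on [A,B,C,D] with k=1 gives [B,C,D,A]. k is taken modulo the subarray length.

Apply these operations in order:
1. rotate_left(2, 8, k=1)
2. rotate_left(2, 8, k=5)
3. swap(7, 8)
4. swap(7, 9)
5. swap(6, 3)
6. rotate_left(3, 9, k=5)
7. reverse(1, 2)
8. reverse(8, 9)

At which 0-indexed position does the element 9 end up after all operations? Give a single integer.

Answer: 7

Derivation:
After 1 (rotate_left(2, 8, k=1)): [0, 6, 8, 9, 1, 5, 4, 3, 2, 7]
After 2 (rotate_left(2, 8, k=5)): [0, 6, 3, 2, 8, 9, 1, 5, 4, 7]
After 3 (swap(7, 8)): [0, 6, 3, 2, 8, 9, 1, 4, 5, 7]
After 4 (swap(7, 9)): [0, 6, 3, 2, 8, 9, 1, 7, 5, 4]
After 5 (swap(6, 3)): [0, 6, 3, 1, 8, 9, 2, 7, 5, 4]
After 6 (rotate_left(3, 9, k=5)): [0, 6, 3, 5, 4, 1, 8, 9, 2, 7]
After 7 (reverse(1, 2)): [0, 3, 6, 5, 4, 1, 8, 9, 2, 7]
After 8 (reverse(8, 9)): [0, 3, 6, 5, 4, 1, 8, 9, 7, 2]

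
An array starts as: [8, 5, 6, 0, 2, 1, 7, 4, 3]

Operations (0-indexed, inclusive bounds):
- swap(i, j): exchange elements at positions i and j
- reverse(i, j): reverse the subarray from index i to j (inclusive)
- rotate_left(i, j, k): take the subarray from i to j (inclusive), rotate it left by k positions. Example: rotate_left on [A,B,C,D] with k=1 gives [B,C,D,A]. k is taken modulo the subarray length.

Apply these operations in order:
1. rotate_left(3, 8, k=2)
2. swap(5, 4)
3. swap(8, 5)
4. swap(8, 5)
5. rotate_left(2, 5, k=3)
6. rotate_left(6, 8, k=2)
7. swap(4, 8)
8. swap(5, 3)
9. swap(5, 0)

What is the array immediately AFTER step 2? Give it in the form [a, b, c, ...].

After 1 (rotate_left(3, 8, k=2)): [8, 5, 6, 1, 7, 4, 3, 0, 2]
After 2 (swap(5, 4)): [8, 5, 6, 1, 4, 7, 3, 0, 2]

Answer: [8, 5, 6, 1, 4, 7, 3, 0, 2]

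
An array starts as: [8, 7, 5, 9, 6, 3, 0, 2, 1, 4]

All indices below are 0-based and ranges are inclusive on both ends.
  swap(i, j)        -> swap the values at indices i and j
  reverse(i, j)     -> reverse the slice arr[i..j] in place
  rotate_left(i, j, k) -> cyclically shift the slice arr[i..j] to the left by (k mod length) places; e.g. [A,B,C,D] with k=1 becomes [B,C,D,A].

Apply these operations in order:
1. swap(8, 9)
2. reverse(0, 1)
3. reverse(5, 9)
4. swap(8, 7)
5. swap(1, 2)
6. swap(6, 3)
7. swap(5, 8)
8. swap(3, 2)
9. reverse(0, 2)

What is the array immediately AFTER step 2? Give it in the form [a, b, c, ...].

After 1 (swap(8, 9)): [8, 7, 5, 9, 6, 3, 0, 2, 4, 1]
After 2 (reverse(0, 1)): [7, 8, 5, 9, 6, 3, 0, 2, 4, 1]

Answer: [7, 8, 5, 9, 6, 3, 0, 2, 4, 1]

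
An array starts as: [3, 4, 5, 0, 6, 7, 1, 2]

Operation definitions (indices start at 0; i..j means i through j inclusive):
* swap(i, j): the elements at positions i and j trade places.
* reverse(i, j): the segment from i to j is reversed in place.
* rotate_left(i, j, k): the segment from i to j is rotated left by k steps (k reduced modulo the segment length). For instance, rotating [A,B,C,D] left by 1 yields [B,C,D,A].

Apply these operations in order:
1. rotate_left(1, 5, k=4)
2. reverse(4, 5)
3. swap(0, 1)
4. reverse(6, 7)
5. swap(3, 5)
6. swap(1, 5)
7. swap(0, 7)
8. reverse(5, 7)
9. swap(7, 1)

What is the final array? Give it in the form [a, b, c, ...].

After 1 (rotate_left(1, 5, k=4)): [3, 7, 4, 5, 0, 6, 1, 2]
After 2 (reverse(4, 5)): [3, 7, 4, 5, 6, 0, 1, 2]
After 3 (swap(0, 1)): [7, 3, 4, 5, 6, 0, 1, 2]
After 4 (reverse(6, 7)): [7, 3, 4, 5, 6, 0, 2, 1]
After 5 (swap(3, 5)): [7, 3, 4, 0, 6, 5, 2, 1]
After 6 (swap(1, 5)): [7, 5, 4, 0, 6, 3, 2, 1]
After 7 (swap(0, 7)): [1, 5, 4, 0, 6, 3, 2, 7]
After 8 (reverse(5, 7)): [1, 5, 4, 0, 6, 7, 2, 3]
After 9 (swap(7, 1)): [1, 3, 4, 0, 6, 7, 2, 5]

Answer: [1, 3, 4, 0, 6, 7, 2, 5]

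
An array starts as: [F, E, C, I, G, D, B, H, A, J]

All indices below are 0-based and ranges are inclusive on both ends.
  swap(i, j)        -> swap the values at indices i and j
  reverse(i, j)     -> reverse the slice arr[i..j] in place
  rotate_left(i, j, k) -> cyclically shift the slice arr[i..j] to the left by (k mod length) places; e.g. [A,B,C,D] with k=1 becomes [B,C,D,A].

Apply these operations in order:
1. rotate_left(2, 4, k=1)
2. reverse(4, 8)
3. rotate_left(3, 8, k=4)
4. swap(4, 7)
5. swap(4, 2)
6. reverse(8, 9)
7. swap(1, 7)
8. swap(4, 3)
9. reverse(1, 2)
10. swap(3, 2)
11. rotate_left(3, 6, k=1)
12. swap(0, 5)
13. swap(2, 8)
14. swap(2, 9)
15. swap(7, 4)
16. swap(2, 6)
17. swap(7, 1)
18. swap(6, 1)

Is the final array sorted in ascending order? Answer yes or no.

Answer: yes

Derivation:
After 1 (rotate_left(2, 4, k=1)): [F, E, I, G, C, D, B, H, A, J]
After 2 (reverse(4, 8)): [F, E, I, G, A, H, B, D, C, J]
After 3 (rotate_left(3, 8, k=4)): [F, E, I, D, C, G, A, H, B, J]
After 4 (swap(4, 7)): [F, E, I, D, H, G, A, C, B, J]
After 5 (swap(4, 2)): [F, E, H, D, I, G, A, C, B, J]
After 6 (reverse(8, 9)): [F, E, H, D, I, G, A, C, J, B]
After 7 (swap(1, 7)): [F, C, H, D, I, G, A, E, J, B]
After 8 (swap(4, 3)): [F, C, H, I, D, G, A, E, J, B]
After 9 (reverse(1, 2)): [F, H, C, I, D, G, A, E, J, B]
After 10 (swap(3, 2)): [F, H, I, C, D, G, A, E, J, B]
After 11 (rotate_left(3, 6, k=1)): [F, H, I, D, G, A, C, E, J, B]
After 12 (swap(0, 5)): [A, H, I, D, G, F, C, E, J, B]
After 13 (swap(2, 8)): [A, H, J, D, G, F, C, E, I, B]
After 14 (swap(2, 9)): [A, H, B, D, G, F, C, E, I, J]
After 15 (swap(7, 4)): [A, H, B, D, E, F, C, G, I, J]
After 16 (swap(2, 6)): [A, H, C, D, E, F, B, G, I, J]
After 17 (swap(7, 1)): [A, G, C, D, E, F, B, H, I, J]
After 18 (swap(6, 1)): [A, B, C, D, E, F, G, H, I, J]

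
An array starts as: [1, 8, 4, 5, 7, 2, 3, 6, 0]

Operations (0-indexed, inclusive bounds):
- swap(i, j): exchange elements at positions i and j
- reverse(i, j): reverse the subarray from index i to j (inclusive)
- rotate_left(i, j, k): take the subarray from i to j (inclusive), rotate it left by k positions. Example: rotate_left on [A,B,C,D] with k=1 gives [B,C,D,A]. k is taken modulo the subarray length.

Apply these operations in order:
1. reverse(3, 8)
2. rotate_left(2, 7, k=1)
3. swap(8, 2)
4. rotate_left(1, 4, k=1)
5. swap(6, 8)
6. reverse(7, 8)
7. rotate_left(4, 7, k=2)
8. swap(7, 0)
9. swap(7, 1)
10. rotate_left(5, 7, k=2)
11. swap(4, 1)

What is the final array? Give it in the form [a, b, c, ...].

Answer: [2, 0, 6, 3, 1, 5, 7, 8, 4]

Derivation:
After 1 (reverse(3, 8)): [1, 8, 4, 0, 6, 3, 2, 7, 5]
After 2 (rotate_left(2, 7, k=1)): [1, 8, 0, 6, 3, 2, 7, 4, 5]
After 3 (swap(8, 2)): [1, 8, 5, 6, 3, 2, 7, 4, 0]
After 4 (rotate_left(1, 4, k=1)): [1, 5, 6, 3, 8, 2, 7, 4, 0]
After 5 (swap(6, 8)): [1, 5, 6, 3, 8, 2, 0, 4, 7]
After 6 (reverse(7, 8)): [1, 5, 6, 3, 8, 2, 0, 7, 4]
After 7 (rotate_left(4, 7, k=2)): [1, 5, 6, 3, 0, 7, 8, 2, 4]
After 8 (swap(7, 0)): [2, 5, 6, 3, 0, 7, 8, 1, 4]
After 9 (swap(7, 1)): [2, 1, 6, 3, 0, 7, 8, 5, 4]
After 10 (rotate_left(5, 7, k=2)): [2, 1, 6, 3, 0, 5, 7, 8, 4]
After 11 (swap(4, 1)): [2, 0, 6, 3, 1, 5, 7, 8, 4]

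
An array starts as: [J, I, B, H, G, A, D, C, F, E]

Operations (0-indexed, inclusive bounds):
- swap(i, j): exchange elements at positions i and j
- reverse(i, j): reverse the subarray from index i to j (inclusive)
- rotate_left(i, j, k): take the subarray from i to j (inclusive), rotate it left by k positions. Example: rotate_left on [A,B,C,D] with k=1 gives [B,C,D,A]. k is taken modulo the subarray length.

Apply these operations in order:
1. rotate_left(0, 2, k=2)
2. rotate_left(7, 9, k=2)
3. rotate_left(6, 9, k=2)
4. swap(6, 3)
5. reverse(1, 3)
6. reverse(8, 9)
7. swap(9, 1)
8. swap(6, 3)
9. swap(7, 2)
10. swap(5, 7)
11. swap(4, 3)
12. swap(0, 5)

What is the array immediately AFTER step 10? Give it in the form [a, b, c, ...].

After 1 (rotate_left(0, 2, k=2)): [B, J, I, H, G, A, D, C, F, E]
After 2 (rotate_left(7, 9, k=2)): [B, J, I, H, G, A, D, E, C, F]
After 3 (rotate_left(6, 9, k=2)): [B, J, I, H, G, A, C, F, D, E]
After 4 (swap(6, 3)): [B, J, I, C, G, A, H, F, D, E]
After 5 (reverse(1, 3)): [B, C, I, J, G, A, H, F, D, E]
After 6 (reverse(8, 9)): [B, C, I, J, G, A, H, F, E, D]
After 7 (swap(9, 1)): [B, D, I, J, G, A, H, F, E, C]
After 8 (swap(6, 3)): [B, D, I, H, G, A, J, F, E, C]
After 9 (swap(7, 2)): [B, D, F, H, G, A, J, I, E, C]
After 10 (swap(5, 7)): [B, D, F, H, G, I, J, A, E, C]

Answer: [B, D, F, H, G, I, J, A, E, C]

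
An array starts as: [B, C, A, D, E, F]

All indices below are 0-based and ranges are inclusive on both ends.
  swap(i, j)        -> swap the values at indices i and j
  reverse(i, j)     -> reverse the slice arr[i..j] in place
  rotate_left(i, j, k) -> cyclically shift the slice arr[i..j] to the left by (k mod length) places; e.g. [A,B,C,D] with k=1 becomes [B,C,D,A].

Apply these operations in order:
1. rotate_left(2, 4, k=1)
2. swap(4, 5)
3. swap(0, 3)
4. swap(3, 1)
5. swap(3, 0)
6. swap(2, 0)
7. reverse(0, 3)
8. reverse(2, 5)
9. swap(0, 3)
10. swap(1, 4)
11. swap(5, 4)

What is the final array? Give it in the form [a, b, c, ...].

Answer: [F, D, A, E, B, C]

Derivation:
After 1 (rotate_left(2, 4, k=1)): [B, C, D, E, A, F]
After 2 (swap(4, 5)): [B, C, D, E, F, A]
After 3 (swap(0, 3)): [E, C, D, B, F, A]
After 4 (swap(3, 1)): [E, B, D, C, F, A]
After 5 (swap(3, 0)): [C, B, D, E, F, A]
After 6 (swap(2, 0)): [D, B, C, E, F, A]
After 7 (reverse(0, 3)): [E, C, B, D, F, A]
After 8 (reverse(2, 5)): [E, C, A, F, D, B]
After 9 (swap(0, 3)): [F, C, A, E, D, B]
After 10 (swap(1, 4)): [F, D, A, E, C, B]
After 11 (swap(5, 4)): [F, D, A, E, B, C]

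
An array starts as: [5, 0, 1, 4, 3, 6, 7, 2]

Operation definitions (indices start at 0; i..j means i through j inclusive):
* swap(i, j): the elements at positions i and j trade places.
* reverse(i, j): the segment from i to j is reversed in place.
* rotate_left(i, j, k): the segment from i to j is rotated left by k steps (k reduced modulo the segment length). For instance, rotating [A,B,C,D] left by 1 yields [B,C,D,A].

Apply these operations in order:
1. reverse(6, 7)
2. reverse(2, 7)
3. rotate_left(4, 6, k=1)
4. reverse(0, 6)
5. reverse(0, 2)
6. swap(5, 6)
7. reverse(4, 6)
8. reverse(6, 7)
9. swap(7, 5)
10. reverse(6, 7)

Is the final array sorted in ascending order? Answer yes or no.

After 1 (reverse(6, 7)): [5, 0, 1, 4, 3, 6, 2, 7]
After 2 (reverse(2, 7)): [5, 0, 7, 2, 6, 3, 4, 1]
After 3 (rotate_left(4, 6, k=1)): [5, 0, 7, 2, 3, 4, 6, 1]
After 4 (reverse(0, 6)): [6, 4, 3, 2, 7, 0, 5, 1]
After 5 (reverse(0, 2)): [3, 4, 6, 2, 7, 0, 5, 1]
After 6 (swap(5, 6)): [3, 4, 6, 2, 7, 5, 0, 1]
After 7 (reverse(4, 6)): [3, 4, 6, 2, 0, 5, 7, 1]
After 8 (reverse(6, 7)): [3, 4, 6, 2, 0, 5, 1, 7]
After 9 (swap(7, 5)): [3, 4, 6, 2, 0, 7, 1, 5]
After 10 (reverse(6, 7)): [3, 4, 6, 2, 0, 7, 5, 1]

Answer: no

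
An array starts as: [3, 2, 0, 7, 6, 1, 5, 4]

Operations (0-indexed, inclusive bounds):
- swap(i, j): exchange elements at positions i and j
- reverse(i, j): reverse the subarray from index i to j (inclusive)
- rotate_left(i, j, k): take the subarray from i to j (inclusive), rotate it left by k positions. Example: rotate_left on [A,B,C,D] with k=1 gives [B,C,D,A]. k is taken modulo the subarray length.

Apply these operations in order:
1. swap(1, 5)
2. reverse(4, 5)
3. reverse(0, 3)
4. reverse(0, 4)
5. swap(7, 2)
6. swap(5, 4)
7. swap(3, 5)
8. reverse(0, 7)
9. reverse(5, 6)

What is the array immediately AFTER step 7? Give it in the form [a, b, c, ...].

After 1 (swap(1, 5)): [3, 1, 0, 7, 6, 2, 5, 4]
After 2 (reverse(4, 5)): [3, 1, 0, 7, 2, 6, 5, 4]
After 3 (reverse(0, 3)): [7, 0, 1, 3, 2, 6, 5, 4]
After 4 (reverse(0, 4)): [2, 3, 1, 0, 7, 6, 5, 4]
After 5 (swap(7, 2)): [2, 3, 4, 0, 7, 6, 5, 1]
After 6 (swap(5, 4)): [2, 3, 4, 0, 6, 7, 5, 1]
After 7 (swap(3, 5)): [2, 3, 4, 7, 6, 0, 5, 1]

Answer: [2, 3, 4, 7, 6, 0, 5, 1]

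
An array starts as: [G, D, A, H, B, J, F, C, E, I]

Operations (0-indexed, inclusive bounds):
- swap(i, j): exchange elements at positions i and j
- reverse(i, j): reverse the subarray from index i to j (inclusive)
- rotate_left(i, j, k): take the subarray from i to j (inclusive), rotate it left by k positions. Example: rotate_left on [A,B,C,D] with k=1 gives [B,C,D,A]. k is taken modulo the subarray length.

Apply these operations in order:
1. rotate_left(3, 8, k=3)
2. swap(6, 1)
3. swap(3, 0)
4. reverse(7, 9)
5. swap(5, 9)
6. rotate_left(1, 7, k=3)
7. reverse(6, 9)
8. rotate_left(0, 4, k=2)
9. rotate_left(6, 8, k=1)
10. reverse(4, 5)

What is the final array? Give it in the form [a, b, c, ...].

Answer: [B, D, I, F, H, C, J, G, E, A]

Derivation:
After 1 (rotate_left(3, 8, k=3)): [G, D, A, F, C, E, H, B, J, I]
After 2 (swap(6, 1)): [G, H, A, F, C, E, D, B, J, I]
After 3 (swap(3, 0)): [F, H, A, G, C, E, D, B, J, I]
After 4 (reverse(7, 9)): [F, H, A, G, C, E, D, I, J, B]
After 5 (swap(5, 9)): [F, H, A, G, C, B, D, I, J, E]
After 6 (rotate_left(1, 7, k=3)): [F, C, B, D, I, H, A, G, J, E]
After 7 (reverse(6, 9)): [F, C, B, D, I, H, E, J, G, A]
After 8 (rotate_left(0, 4, k=2)): [B, D, I, F, C, H, E, J, G, A]
After 9 (rotate_left(6, 8, k=1)): [B, D, I, F, C, H, J, G, E, A]
After 10 (reverse(4, 5)): [B, D, I, F, H, C, J, G, E, A]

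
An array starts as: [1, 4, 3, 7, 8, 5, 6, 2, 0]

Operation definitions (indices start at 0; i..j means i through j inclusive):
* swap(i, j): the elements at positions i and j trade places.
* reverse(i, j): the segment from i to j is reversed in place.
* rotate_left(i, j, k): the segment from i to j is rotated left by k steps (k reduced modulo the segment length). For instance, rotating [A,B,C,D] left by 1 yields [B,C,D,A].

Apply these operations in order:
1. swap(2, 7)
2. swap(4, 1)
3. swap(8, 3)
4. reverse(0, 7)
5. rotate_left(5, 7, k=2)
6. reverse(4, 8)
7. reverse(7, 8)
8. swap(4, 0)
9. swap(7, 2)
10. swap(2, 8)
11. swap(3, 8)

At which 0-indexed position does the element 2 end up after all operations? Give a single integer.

After 1 (swap(2, 7)): [1, 4, 2, 7, 8, 5, 6, 3, 0]
After 2 (swap(4, 1)): [1, 8, 2, 7, 4, 5, 6, 3, 0]
After 3 (swap(8, 3)): [1, 8, 2, 0, 4, 5, 6, 3, 7]
After 4 (reverse(0, 7)): [3, 6, 5, 4, 0, 2, 8, 1, 7]
After 5 (rotate_left(5, 7, k=2)): [3, 6, 5, 4, 0, 1, 2, 8, 7]
After 6 (reverse(4, 8)): [3, 6, 5, 4, 7, 8, 2, 1, 0]
After 7 (reverse(7, 8)): [3, 6, 5, 4, 7, 8, 2, 0, 1]
After 8 (swap(4, 0)): [7, 6, 5, 4, 3, 8, 2, 0, 1]
After 9 (swap(7, 2)): [7, 6, 0, 4, 3, 8, 2, 5, 1]
After 10 (swap(2, 8)): [7, 6, 1, 4, 3, 8, 2, 5, 0]
After 11 (swap(3, 8)): [7, 6, 1, 0, 3, 8, 2, 5, 4]

Answer: 6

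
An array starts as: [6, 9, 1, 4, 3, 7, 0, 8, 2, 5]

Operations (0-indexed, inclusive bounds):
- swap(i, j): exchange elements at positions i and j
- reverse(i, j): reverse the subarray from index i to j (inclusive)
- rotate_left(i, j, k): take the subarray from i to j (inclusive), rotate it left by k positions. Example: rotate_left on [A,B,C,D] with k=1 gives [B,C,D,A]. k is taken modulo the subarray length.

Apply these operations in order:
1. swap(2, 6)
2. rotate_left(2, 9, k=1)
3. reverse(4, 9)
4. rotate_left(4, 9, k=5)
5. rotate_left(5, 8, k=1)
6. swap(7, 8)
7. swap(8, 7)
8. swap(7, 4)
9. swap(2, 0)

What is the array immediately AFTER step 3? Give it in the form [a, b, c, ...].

After 1 (swap(2, 6)): [6, 9, 0, 4, 3, 7, 1, 8, 2, 5]
After 2 (rotate_left(2, 9, k=1)): [6, 9, 4, 3, 7, 1, 8, 2, 5, 0]
After 3 (reverse(4, 9)): [6, 9, 4, 3, 0, 5, 2, 8, 1, 7]

Answer: [6, 9, 4, 3, 0, 5, 2, 8, 1, 7]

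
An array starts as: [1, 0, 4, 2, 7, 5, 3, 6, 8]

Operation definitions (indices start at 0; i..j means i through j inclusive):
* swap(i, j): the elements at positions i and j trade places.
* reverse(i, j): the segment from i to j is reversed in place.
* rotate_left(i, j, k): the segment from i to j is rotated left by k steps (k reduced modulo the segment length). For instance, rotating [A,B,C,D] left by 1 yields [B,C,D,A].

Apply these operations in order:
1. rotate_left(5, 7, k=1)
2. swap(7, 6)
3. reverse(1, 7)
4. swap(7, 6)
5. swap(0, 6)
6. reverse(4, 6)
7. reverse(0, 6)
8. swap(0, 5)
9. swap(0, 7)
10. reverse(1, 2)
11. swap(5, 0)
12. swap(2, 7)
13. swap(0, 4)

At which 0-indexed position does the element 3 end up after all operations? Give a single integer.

After 1 (rotate_left(5, 7, k=1)): [1, 0, 4, 2, 7, 3, 6, 5, 8]
After 2 (swap(7, 6)): [1, 0, 4, 2, 7, 3, 5, 6, 8]
After 3 (reverse(1, 7)): [1, 6, 5, 3, 7, 2, 4, 0, 8]
After 4 (swap(7, 6)): [1, 6, 5, 3, 7, 2, 0, 4, 8]
After 5 (swap(0, 6)): [0, 6, 5, 3, 7, 2, 1, 4, 8]
After 6 (reverse(4, 6)): [0, 6, 5, 3, 1, 2, 7, 4, 8]
After 7 (reverse(0, 6)): [7, 2, 1, 3, 5, 6, 0, 4, 8]
After 8 (swap(0, 5)): [6, 2, 1, 3, 5, 7, 0, 4, 8]
After 9 (swap(0, 7)): [4, 2, 1, 3, 5, 7, 0, 6, 8]
After 10 (reverse(1, 2)): [4, 1, 2, 3, 5, 7, 0, 6, 8]
After 11 (swap(5, 0)): [7, 1, 2, 3, 5, 4, 0, 6, 8]
After 12 (swap(2, 7)): [7, 1, 6, 3, 5, 4, 0, 2, 8]
After 13 (swap(0, 4)): [5, 1, 6, 3, 7, 4, 0, 2, 8]

Answer: 3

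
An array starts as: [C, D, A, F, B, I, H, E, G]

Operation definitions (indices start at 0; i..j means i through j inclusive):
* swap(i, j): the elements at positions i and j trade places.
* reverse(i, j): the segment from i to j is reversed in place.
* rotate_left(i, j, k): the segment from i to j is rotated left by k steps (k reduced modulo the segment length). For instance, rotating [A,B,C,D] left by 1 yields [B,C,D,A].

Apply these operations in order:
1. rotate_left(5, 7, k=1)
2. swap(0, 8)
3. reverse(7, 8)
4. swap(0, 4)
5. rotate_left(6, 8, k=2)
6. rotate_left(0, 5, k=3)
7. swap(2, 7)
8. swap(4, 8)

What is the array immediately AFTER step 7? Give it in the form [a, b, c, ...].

After 1 (rotate_left(5, 7, k=1)): [C, D, A, F, B, H, E, I, G]
After 2 (swap(0, 8)): [G, D, A, F, B, H, E, I, C]
After 3 (reverse(7, 8)): [G, D, A, F, B, H, E, C, I]
After 4 (swap(0, 4)): [B, D, A, F, G, H, E, C, I]
After 5 (rotate_left(6, 8, k=2)): [B, D, A, F, G, H, I, E, C]
After 6 (rotate_left(0, 5, k=3)): [F, G, H, B, D, A, I, E, C]
After 7 (swap(2, 7)): [F, G, E, B, D, A, I, H, C]

Answer: [F, G, E, B, D, A, I, H, C]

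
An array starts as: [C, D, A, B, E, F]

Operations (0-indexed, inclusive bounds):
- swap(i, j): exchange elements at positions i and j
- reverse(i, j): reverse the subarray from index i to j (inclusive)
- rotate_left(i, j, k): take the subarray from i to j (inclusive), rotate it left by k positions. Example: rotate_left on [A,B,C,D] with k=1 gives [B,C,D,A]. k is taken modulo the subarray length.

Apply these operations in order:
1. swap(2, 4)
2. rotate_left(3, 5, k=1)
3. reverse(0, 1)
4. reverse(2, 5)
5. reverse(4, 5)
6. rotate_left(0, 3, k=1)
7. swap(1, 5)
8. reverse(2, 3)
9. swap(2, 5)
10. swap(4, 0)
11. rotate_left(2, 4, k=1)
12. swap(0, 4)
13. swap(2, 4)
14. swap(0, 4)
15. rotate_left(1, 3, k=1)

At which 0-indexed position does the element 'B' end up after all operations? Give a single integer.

Answer: 4

Derivation:
After 1 (swap(2, 4)): [C, D, E, B, A, F]
After 2 (rotate_left(3, 5, k=1)): [C, D, E, A, F, B]
After 3 (reverse(0, 1)): [D, C, E, A, F, B]
After 4 (reverse(2, 5)): [D, C, B, F, A, E]
After 5 (reverse(4, 5)): [D, C, B, F, E, A]
After 6 (rotate_left(0, 3, k=1)): [C, B, F, D, E, A]
After 7 (swap(1, 5)): [C, A, F, D, E, B]
After 8 (reverse(2, 3)): [C, A, D, F, E, B]
After 9 (swap(2, 5)): [C, A, B, F, E, D]
After 10 (swap(4, 0)): [E, A, B, F, C, D]
After 11 (rotate_left(2, 4, k=1)): [E, A, F, C, B, D]
After 12 (swap(0, 4)): [B, A, F, C, E, D]
After 13 (swap(2, 4)): [B, A, E, C, F, D]
After 14 (swap(0, 4)): [F, A, E, C, B, D]
After 15 (rotate_left(1, 3, k=1)): [F, E, C, A, B, D]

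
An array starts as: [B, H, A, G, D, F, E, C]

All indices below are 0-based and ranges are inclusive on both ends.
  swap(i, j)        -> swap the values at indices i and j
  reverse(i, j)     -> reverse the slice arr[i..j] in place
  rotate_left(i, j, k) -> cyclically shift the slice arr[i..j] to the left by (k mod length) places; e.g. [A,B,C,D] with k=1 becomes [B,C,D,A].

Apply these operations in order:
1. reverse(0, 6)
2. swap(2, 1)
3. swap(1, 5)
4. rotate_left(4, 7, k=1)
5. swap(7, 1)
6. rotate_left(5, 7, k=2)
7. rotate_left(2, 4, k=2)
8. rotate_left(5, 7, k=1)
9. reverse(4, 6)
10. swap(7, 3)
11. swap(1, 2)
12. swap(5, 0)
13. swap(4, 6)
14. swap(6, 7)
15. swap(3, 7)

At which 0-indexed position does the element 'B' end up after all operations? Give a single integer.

After 1 (reverse(0, 6)): [E, F, D, G, A, H, B, C]
After 2 (swap(2, 1)): [E, D, F, G, A, H, B, C]
After 3 (swap(1, 5)): [E, H, F, G, A, D, B, C]
After 4 (rotate_left(4, 7, k=1)): [E, H, F, G, D, B, C, A]
After 5 (swap(7, 1)): [E, A, F, G, D, B, C, H]
After 6 (rotate_left(5, 7, k=2)): [E, A, F, G, D, H, B, C]
After 7 (rotate_left(2, 4, k=2)): [E, A, D, F, G, H, B, C]
After 8 (rotate_left(5, 7, k=1)): [E, A, D, F, G, B, C, H]
After 9 (reverse(4, 6)): [E, A, D, F, C, B, G, H]
After 10 (swap(7, 3)): [E, A, D, H, C, B, G, F]
After 11 (swap(1, 2)): [E, D, A, H, C, B, G, F]
After 12 (swap(5, 0)): [B, D, A, H, C, E, G, F]
After 13 (swap(4, 6)): [B, D, A, H, G, E, C, F]
After 14 (swap(6, 7)): [B, D, A, H, G, E, F, C]
After 15 (swap(3, 7)): [B, D, A, C, G, E, F, H]

Answer: 0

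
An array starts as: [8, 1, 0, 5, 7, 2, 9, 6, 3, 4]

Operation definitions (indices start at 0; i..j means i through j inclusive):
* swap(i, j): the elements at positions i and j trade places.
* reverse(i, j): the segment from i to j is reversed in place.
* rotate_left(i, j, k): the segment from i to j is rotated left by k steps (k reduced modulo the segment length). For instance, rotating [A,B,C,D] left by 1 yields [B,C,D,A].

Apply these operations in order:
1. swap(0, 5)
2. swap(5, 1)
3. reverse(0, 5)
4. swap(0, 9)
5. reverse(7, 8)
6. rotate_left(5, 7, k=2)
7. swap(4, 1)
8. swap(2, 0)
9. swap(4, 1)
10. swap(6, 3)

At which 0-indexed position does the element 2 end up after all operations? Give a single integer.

Answer: 3

Derivation:
After 1 (swap(0, 5)): [2, 1, 0, 5, 7, 8, 9, 6, 3, 4]
After 2 (swap(5, 1)): [2, 8, 0, 5, 7, 1, 9, 6, 3, 4]
After 3 (reverse(0, 5)): [1, 7, 5, 0, 8, 2, 9, 6, 3, 4]
After 4 (swap(0, 9)): [4, 7, 5, 0, 8, 2, 9, 6, 3, 1]
After 5 (reverse(7, 8)): [4, 7, 5, 0, 8, 2, 9, 3, 6, 1]
After 6 (rotate_left(5, 7, k=2)): [4, 7, 5, 0, 8, 3, 2, 9, 6, 1]
After 7 (swap(4, 1)): [4, 8, 5, 0, 7, 3, 2, 9, 6, 1]
After 8 (swap(2, 0)): [5, 8, 4, 0, 7, 3, 2, 9, 6, 1]
After 9 (swap(4, 1)): [5, 7, 4, 0, 8, 3, 2, 9, 6, 1]
After 10 (swap(6, 3)): [5, 7, 4, 2, 8, 3, 0, 9, 6, 1]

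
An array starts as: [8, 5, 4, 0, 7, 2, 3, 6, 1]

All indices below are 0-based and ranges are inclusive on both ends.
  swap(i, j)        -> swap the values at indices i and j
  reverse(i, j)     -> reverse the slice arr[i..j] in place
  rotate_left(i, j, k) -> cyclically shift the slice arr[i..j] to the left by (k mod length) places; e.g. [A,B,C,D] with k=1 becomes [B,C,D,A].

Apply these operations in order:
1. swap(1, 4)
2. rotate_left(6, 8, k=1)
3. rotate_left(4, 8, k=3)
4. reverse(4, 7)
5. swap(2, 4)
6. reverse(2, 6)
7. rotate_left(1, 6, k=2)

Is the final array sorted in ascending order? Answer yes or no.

After 1 (swap(1, 4)): [8, 7, 4, 0, 5, 2, 3, 6, 1]
After 2 (rotate_left(6, 8, k=1)): [8, 7, 4, 0, 5, 2, 6, 1, 3]
After 3 (rotate_left(4, 8, k=3)): [8, 7, 4, 0, 1, 3, 5, 2, 6]
After 4 (reverse(4, 7)): [8, 7, 4, 0, 2, 5, 3, 1, 6]
After 5 (swap(2, 4)): [8, 7, 2, 0, 4, 5, 3, 1, 6]
After 6 (reverse(2, 6)): [8, 7, 3, 5, 4, 0, 2, 1, 6]
After 7 (rotate_left(1, 6, k=2)): [8, 5, 4, 0, 2, 7, 3, 1, 6]

Answer: no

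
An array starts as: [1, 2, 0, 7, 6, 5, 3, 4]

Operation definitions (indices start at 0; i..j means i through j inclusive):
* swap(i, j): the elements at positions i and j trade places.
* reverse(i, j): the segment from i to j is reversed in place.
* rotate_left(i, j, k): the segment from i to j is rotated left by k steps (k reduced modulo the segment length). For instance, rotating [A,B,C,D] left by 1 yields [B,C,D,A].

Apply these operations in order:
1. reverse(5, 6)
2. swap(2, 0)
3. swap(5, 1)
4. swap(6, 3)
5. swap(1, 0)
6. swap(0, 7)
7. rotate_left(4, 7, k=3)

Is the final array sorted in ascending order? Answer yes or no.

After 1 (reverse(5, 6)): [1, 2, 0, 7, 6, 3, 5, 4]
After 2 (swap(2, 0)): [0, 2, 1, 7, 6, 3, 5, 4]
After 3 (swap(5, 1)): [0, 3, 1, 7, 6, 2, 5, 4]
After 4 (swap(6, 3)): [0, 3, 1, 5, 6, 2, 7, 4]
After 5 (swap(1, 0)): [3, 0, 1, 5, 6, 2, 7, 4]
After 6 (swap(0, 7)): [4, 0, 1, 5, 6, 2, 7, 3]
After 7 (rotate_left(4, 7, k=3)): [4, 0, 1, 5, 3, 6, 2, 7]

Answer: no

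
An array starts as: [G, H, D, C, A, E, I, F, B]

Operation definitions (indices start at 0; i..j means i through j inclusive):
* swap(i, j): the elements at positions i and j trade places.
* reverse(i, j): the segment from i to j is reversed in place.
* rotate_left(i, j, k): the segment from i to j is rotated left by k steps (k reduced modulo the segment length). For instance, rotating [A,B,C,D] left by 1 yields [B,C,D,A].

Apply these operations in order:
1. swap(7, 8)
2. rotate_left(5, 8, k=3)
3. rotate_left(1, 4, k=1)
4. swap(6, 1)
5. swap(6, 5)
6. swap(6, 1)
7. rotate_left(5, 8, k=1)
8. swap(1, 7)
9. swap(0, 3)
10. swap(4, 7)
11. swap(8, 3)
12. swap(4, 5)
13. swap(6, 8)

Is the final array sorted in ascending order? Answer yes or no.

Answer: yes

Derivation:
After 1 (swap(7, 8)): [G, H, D, C, A, E, I, B, F]
After 2 (rotate_left(5, 8, k=3)): [G, H, D, C, A, F, E, I, B]
After 3 (rotate_left(1, 4, k=1)): [G, D, C, A, H, F, E, I, B]
After 4 (swap(6, 1)): [G, E, C, A, H, F, D, I, B]
After 5 (swap(6, 5)): [G, E, C, A, H, D, F, I, B]
After 6 (swap(6, 1)): [G, F, C, A, H, D, E, I, B]
After 7 (rotate_left(5, 8, k=1)): [G, F, C, A, H, E, I, B, D]
After 8 (swap(1, 7)): [G, B, C, A, H, E, I, F, D]
After 9 (swap(0, 3)): [A, B, C, G, H, E, I, F, D]
After 10 (swap(4, 7)): [A, B, C, G, F, E, I, H, D]
After 11 (swap(8, 3)): [A, B, C, D, F, E, I, H, G]
After 12 (swap(4, 5)): [A, B, C, D, E, F, I, H, G]
After 13 (swap(6, 8)): [A, B, C, D, E, F, G, H, I]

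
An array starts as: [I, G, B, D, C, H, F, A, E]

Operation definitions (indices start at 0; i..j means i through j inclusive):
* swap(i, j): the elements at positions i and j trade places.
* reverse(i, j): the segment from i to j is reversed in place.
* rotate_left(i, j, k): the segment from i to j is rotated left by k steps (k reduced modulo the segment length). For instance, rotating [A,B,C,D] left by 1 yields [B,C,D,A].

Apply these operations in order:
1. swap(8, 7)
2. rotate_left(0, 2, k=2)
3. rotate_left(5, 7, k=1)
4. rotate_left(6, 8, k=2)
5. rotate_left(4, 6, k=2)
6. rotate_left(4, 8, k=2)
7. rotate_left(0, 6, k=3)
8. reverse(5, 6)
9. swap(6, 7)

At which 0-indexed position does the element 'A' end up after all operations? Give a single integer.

After 1 (swap(8, 7)): [I, G, B, D, C, H, F, E, A]
After 2 (rotate_left(0, 2, k=2)): [B, I, G, D, C, H, F, E, A]
After 3 (rotate_left(5, 7, k=1)): [B, I, G, D, C, F, E, H, A]
After 4 (rotate_left(6, 8, k=2)): [B, I, G, D, C, F, A, E, H]
After 5 (rotate_left(4, 6, k=2)): [B, I, G, D, A, C, F, E, H]
After 6 (rotate_left(4, 8, k=2)): [B, I, G, D, F, E, H, A, C]
After 7 (rotate_left(0, 6, k=3)): [D, F, E, H, B, I, G, A, C]
After 8 (reverse(5, 6)): [D, F, E, H, B, G, I, A, C]
After 9 (swap(6, 7)): [D, F, E, H, B, G, A, I, C]

Answer: 6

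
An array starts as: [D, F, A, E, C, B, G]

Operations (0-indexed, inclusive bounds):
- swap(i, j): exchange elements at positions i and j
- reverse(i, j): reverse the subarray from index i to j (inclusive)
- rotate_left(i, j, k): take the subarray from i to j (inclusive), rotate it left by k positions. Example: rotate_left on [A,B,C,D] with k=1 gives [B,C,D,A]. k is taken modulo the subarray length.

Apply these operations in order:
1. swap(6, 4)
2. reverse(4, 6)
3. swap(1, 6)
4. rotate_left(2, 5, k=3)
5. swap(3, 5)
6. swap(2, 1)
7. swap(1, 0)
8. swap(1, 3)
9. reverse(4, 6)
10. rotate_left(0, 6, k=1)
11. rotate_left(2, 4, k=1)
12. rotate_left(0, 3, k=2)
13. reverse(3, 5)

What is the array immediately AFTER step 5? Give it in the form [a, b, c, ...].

After 1 (swap(6, 4)): [D, F, A, E, G, B, C]
After 2 (reverse(4, 6)): [D, F, A, E, C, B, G]
After 3 (swap(1, 6)): [D, G, A, E, C, B, F]
After 4 (rotate_left(2, 5, k=3)): [D, G, B, A, E, C, F]
After 5 (swap(3, 5)): [D, G, B, C, E, A, F]

Answer: [D, G, B, C, E, A, F]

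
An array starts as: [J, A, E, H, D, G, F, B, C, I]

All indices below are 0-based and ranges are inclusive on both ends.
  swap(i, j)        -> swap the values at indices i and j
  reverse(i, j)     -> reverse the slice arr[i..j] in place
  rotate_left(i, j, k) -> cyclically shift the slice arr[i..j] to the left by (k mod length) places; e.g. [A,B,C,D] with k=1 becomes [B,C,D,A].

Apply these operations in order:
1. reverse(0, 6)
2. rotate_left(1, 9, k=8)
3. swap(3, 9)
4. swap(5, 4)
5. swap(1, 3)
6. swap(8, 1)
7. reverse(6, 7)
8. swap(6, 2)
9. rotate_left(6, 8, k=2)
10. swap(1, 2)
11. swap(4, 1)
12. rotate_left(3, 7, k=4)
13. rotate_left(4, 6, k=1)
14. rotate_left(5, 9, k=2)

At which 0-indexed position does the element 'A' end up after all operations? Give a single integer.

After 1 (reverse(0, 6)): [F, G, D, H, E, A, J, B, C, I]
After 2 (rotate_left(1, 9, k=8)): [F, I, G, D, H, E, A, J, B, C]
After 3 (swap(3, 9)): [F, I, G, C, H, E, A, J, B, D]
After 4 (swap(5, 4)): [F, I, G, C, E, H, A, J, B, D]
After 5 (swap(1, 3)): [F, C, G, I, E, H, A, J, B, D]
After 6 (swap(8, 1)): [F, B, G, I, E, H, A, J, C, D]
After 7 (reverse(6, 7)): [F, B, G, I, E, H, J, A, C, D]
After 8 (swap(6, 2)): [F, B, J, I, E, H, G, A, C, D]
After 9 (rotate_left(6, 8, k=2)): [F, B, J, I, E, H, C, G, A, D]
After 10 (swap(1, 2)): [F, J, B, I, E, H, C, G, A, D]
After 11 (swap(4, 1)): [F, E, B, I, J, H, C, G, A, D]
After 12 (rotate_left(3, 7, k=4)): [F, E, B, G, I, J, H, C, A, D]
After 13 (rotate_left(4, 6, k=1)): [F, E, B, G, J, H, I, C, A, D]
After 14 (rotate_left(5, 9, k=2)): [F, E, B, G, J, C, A, D, H, I]

Answer: 6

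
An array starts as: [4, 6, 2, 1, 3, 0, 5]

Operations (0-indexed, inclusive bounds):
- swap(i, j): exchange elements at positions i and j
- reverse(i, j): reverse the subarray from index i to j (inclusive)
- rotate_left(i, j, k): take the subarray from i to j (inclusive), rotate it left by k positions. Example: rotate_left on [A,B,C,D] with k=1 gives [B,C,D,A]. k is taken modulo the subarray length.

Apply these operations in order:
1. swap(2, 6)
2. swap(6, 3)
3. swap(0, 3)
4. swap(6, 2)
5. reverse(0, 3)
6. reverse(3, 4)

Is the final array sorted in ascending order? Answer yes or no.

After 1 (swap(2, 6)): [4, 6, 5, 1, 3, 0, 2]
After 2 (swap(6, 3)): [4, 6, 5, 2, 3, 0, 1]
After 3 (swap(0, 3)): [2, 6, 5, 4, 3, 0, 1]
After 4 (swap(6, 2)): [2, 6, 1, 4, 3, 0, 5]
After 5 (reverse(0, 3)): [4, 1, 6, 2, 3, 0, 5]
After 6 (reverse(3, 4)): [4, 1, 6, 3, 2, 0, 5]

Answer: no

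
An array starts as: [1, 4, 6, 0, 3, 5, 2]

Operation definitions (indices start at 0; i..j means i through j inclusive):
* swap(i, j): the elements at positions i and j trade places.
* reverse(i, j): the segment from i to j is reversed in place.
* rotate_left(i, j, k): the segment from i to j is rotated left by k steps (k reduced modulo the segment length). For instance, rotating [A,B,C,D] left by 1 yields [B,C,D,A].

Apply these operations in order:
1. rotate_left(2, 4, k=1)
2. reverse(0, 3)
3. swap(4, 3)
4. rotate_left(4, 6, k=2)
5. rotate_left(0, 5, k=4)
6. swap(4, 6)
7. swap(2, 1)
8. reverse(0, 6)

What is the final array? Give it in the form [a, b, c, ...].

After 1 (rotate_left(2, 4, k=1)): [1, 4, 0, 3, 6, 5, 2]
After 2 (reverse(0, 3)): [3, 0, 4, 1, 6, 5, 2]
After 3 (swap(4, 3)): [3, 0, 4, 6, 1, 5, 2]
After 4 (rotate_left(4, 6, k=2)): [3, 0, 4, 6, 2, 1, 5]
After 5 (rotate_left(0, 5, k=4)): [2, 1, 3, 0, 4, 6, 5]
After 6 (swap(4, 6)): [2, 1, 3, 0, 5, 6, 4]
After 7 (swap(2, 1)): [2, 3, 1, 0, 5, 6, 4]
After 8 (reverse(0, 6)): [4, 6, 5, 0, 1, 3, 2]

Answer: [4, 6, 5, 0, 1, 3, 2]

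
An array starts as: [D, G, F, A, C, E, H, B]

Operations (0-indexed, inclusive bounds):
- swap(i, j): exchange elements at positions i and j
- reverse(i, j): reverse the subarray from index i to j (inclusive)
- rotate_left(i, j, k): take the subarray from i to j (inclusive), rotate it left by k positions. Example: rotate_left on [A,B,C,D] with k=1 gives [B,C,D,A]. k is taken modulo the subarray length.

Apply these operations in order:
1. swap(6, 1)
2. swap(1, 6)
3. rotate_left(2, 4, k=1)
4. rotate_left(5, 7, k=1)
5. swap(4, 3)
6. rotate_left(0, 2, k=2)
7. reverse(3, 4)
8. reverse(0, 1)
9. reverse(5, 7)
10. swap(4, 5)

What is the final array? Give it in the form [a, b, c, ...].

After 1 (swap(6, 1)): [D, H, F, A, C, E, G, B]
After 2 (swap(1, 6)): [D, G, F, A, C, E, H, B]
After 3 (rotate_left(2, 4, k=1)): [D, G, A, C, F, E, H, B]
After 4 (rotate_left(5, 7, k=1)): [D, G, A, C, F, H, B, E]
After 5 (swap(4, 3)): [D, G, A, F, C, H, B, E]
After 6 (rotate_left(0, 2, k=2)): [A, D, G, F, C, H, B, E]
After 7 (reverse(3, 4)): [A, D, G, C, F, H, B, E]
After 8 (reverse(0, 1)): [D, A, G, C, F, H, B, E]
After 9 (reverse(5, 7)): [D, A, G, C, F, E, B, H]
After 10 (swap(4, 5)): [D, A, G, C, E, F, B, H]

Answer: [D, A, G, C, E, F, B, H]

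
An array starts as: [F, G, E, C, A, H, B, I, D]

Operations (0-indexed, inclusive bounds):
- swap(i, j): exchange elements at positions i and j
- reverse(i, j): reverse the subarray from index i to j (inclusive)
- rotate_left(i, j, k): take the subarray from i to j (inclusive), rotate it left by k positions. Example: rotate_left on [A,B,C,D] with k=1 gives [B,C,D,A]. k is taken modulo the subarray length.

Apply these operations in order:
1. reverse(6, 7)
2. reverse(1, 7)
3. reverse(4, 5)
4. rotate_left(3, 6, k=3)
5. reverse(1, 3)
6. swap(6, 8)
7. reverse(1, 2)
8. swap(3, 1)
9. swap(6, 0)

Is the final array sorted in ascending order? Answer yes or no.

After 1 (reverse(6, 7)): [F, G, E, C, A, H, I, B, D]
After 2 (reverse(1, 7)): [F, B, I, H, A, C, E, G, D]
After 3 (reverse(4, 5)): [F, B, I, H, C, A, E, G, D]
After 4 (rotate_left(3, 6, k=3)): [F, B, I, E, H, C, A, G, D]
After 5 (reverse(1, 3)): [F, E, I, B, H, C, A, G, D]
After 6 (swap(6, 8)): [F, E, I, B, H, C, D, G, A]
After 7 (reverse(1, 2)): [F, I, E, B, H, C, D, G, A]
After 8 (swap(3, 1)): [F, B, E, I, H, C, D, G, A]
After 9 (swap(6, 0)): [D, B, E, I, H, C, F, G, A]

Answer: no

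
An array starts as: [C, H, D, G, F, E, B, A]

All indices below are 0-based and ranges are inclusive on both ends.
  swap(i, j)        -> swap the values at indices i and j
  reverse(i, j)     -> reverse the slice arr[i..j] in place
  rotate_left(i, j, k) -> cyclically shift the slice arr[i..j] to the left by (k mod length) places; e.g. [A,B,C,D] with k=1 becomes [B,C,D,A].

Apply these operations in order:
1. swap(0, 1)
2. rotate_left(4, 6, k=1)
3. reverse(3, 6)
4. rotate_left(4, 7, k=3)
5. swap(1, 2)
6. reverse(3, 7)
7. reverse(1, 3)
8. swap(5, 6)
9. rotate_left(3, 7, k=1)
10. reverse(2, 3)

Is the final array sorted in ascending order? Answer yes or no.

Answer: no

Derivation:
After 1 (swap(0, 1)): [H, C, D, G, F, E, B, A]
After 2 (rotate_left(4, 6, k=1)): [H, C, D, G, E, B, F, A]
After 3 (reverse(3, 6)): [H, C, D, F, B, E, G, A]
After 4 (rotate_left(4, 7, k=3)): [H, C, D, F, A, B, E, G]
After 5 (swap(1, 2)): [H, D, C, F, A, B, E, G]
After 6 (reverse(3, 7)): [H, D, C, G, E, B, A, F]
After 7 (reverse(1, 3)): [H, G, C, D, E, B, A, F]
After 8 (swap(5, 6)): [H, G, C, D, E, A, B, F]
After 9 (rotate_left(3, 7, k=1)): [H, G, C, E, A, B, F, D]
After 10 (reverse(2, 3)): [H, G, E, C, A, B, F, D]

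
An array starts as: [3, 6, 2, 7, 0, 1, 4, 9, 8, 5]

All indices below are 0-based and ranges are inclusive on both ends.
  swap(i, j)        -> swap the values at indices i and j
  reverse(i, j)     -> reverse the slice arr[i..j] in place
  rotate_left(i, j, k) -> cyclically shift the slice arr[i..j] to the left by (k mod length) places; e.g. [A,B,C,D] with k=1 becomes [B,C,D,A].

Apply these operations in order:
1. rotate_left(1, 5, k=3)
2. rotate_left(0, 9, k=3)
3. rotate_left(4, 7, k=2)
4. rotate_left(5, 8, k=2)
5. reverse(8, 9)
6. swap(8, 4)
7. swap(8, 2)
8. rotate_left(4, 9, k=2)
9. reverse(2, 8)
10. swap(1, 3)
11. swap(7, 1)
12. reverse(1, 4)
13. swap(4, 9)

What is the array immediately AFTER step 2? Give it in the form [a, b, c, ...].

After 1 (rotate_left(1, 5, k=3)): [3, 0, 1, 6, 2, 7, 4, 9, 8, 5]
After 2 (rotate_left(0, 9, k=3)): [6, 2, 7, 4, 9, 8, 5, 3, 0, 1]

Answer: [6, 2, 7, 4, 9, 8, 5, 3, 0, 1]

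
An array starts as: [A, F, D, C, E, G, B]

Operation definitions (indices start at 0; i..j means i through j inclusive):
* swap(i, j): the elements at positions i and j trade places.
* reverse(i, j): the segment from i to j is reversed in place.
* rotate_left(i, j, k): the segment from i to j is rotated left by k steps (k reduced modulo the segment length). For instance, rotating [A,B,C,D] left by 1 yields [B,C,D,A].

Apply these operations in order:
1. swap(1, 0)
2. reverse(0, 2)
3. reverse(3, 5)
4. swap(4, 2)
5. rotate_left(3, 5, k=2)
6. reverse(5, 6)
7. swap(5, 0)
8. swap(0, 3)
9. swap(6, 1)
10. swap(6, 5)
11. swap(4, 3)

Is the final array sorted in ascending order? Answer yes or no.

Answer: no

Derivation:
After 1 (swap(1, 0)): [F, A, D, C, E, G, B]
After 2 (reverse(0, 2)): [D, A, F, C, E, G, B]
After 3 (reverse(3, 5)): [D, A, F, G, E, C, B]
After 4 (swap(4, 2)): [D, A, E, G, F, C, B]
After 5 (rotate_left(3, 5, k=2)): [D, A, E, C, G, F, B]
After 6 (reverse(5, 6)): [D, A, E, C, G, B, F]
After 7 (swap(5, 0)): [B, A, E, C, G, D, F]
After 8 (swap(0, 3)): [C, A, E, B, G, D, F]
After 9 (swap(6, 1)): [C, F, E, B, G, D, A]
After 10 (swap(6, 5)): [C, F, E, B, G, A, D]
After 11 (swap(4, 3)): [C, F, E, G, B, A, D]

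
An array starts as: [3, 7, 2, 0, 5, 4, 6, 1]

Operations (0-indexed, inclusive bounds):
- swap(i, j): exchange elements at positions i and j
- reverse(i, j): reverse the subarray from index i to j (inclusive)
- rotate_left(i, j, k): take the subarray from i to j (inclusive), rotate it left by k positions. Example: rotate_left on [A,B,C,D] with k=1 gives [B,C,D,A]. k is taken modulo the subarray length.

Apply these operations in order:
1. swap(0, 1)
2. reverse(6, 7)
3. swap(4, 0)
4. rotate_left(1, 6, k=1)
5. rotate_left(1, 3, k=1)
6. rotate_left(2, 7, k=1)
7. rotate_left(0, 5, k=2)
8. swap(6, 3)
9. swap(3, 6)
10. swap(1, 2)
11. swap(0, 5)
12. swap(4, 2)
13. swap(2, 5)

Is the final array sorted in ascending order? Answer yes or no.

After 1 (swap(0, 1)): [7, 3, 2, 0, 5, 4, 6, 1]
After 2 (reverse(6, 7)): [7, 3, 2, 0, 5, 4, 1, 6]
After 3 (swap(4, 0)): [5, 3, 2, 0, 7, 4, 1, 6]
After 4 (rotate_left(1, 6, k=1)): [5, 2, 0, 7, 4, 1, 3, 6]
After 5 (rotate_left(1, 3, k=1)): [5, 0, 7, 2, 4, 1, 3, 6]
After 6 (rotate_left(2, 7, k=1)): [5, 0, 2, 4, 1, 3, 6, 7]
After 7 (rotate_left(0, 5, k=2)): [2, 4, 1, 3, 5, 0, 6, 7]
After 8 (swap(6, 3)): [2, 4, 1, 6, 5, 0, 3, 7]
After 9 (swap(3, 6)): [2, 4, 1, 3, 5, 0, 6, 7]
After 10 (swap(1, 2)): [2, 1, 4, 3, 5, 0, 6, 7]
After 11 (swap(0, 5)): [0, 1, 4, 3, 5, 2, 6, 7]
After 12 (swap(4, 2)): [0, 1, 5, 3, 4, 2, 6, 7]
After 13 (swap(2, 5)): [0, 1, 2, 3, 4, 5, 6, 7]

Answer: yes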